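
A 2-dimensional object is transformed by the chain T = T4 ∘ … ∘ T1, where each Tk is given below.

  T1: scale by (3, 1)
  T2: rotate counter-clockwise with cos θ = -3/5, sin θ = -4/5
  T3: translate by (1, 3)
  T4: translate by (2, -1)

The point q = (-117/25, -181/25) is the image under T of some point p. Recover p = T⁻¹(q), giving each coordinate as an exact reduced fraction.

T1 = [3 0 0; 0 1 0; 0 0 1]
T2·T1 = [-9/5 4/5 0; -12/5 -3/5 0; 0 0 1]
T3·…·T1 = [-9/5 4/5 1; -12/5 -3/5 3; 0 0 1]
T4·…·T1 = [-9/5 4/5 3; -12/5 -3/5 2; 0 0 1]
det M = 3; M⁻¹ = [-1/5 -4/15 17/15; 4/5 -3/5 -6/5; 0 0 1]
M⁻¹ · (-117/25, -181/25)ᵀ = (4, -3/5)ᵀ

p = (4, -3/5)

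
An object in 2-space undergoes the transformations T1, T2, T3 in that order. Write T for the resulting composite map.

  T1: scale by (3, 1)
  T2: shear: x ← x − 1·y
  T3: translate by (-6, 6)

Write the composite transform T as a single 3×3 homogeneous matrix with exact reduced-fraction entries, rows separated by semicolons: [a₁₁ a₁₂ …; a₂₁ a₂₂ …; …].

T = [3 -1 -6; 0 1 6; 0 0 1]

T1 = [3 0 0; 0 1 0; 0 0 1]
T2·T1 = [3 -1 0; 0 1 0; 0 0 1]
T3·…·T1 = [3 -1 -6; 0 1 6; 0 0 1]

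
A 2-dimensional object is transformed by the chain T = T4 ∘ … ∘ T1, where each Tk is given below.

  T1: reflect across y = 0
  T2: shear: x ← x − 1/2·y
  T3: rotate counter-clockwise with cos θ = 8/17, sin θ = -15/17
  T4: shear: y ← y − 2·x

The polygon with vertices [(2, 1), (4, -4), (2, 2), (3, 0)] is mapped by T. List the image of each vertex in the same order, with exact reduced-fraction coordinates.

T1 reflect across y = 0: (2, 1) → (2, -1); (4, -4) → (4, 4); (2, 2) → (2, -2); (3, 0) → (3, 0)
T2 shear: x ← x − 1/2·y: (2, -1) → (5/2, -1); (4, 4) → (2, 4); (2, -2) → (3, -2); (3, 0) → (3, 0)
T3 rotate counter-clockwise with cos θ = 8/17, sin θ = -15/17: (5/2, -1) → (5/17, -91/34); (2, 4) → (76/17, 2/17); (3, -2) → (-6/17, -61/17); (3, 0) → (24/17, -45/17)
T4 shear: y ← y − 2·x: (5/17, -91/34) → (5/17, -111/34); (76/17, 2/17) → (76/17, -150/17); (-6/17, -61/17) → (-6/17, -49/17); (24/17, -45/17) → (24/17, -93/17)

image vertices: (5/17, -111/34), (76/17, -150/17), (-6/17, -49/17), (24/17, -93/17)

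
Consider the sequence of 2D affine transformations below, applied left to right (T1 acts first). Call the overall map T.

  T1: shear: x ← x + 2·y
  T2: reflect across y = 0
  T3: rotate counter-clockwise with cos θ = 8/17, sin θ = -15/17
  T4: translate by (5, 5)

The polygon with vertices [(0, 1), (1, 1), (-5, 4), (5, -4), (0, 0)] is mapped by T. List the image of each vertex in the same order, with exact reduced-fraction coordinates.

image vertices: (86/17, 47/17), (94/17, 32/17), (49/17, 8/17), (121/17, 162/17), (5, 5)

T1 shear: x ← x + 2·y: (0, 1) → (2, 1); (1, 1) → (3, 1); (-5, 4) → (3, 4); (5, -4) → (-3, -4); (0, 0) → (0, 0)
T2 reflect across y = 0: (2, 1) → (2, -1); (3, 1) → (3, -1); (3, 4) → (3, -4); (-3, -4) → (-3, 4); (0, 0) → (0, 0)
T3 rotate counter-clockwise with cos θ = 8/17, sin θ = -15/17: (2, -1) → (1/17, -38/17); (3, -1) → (9/17, -53/17); (3, -4) → (-36/17, -77/17); (-3, 4) → (36/17, 77/17); (0, 0) → (0, 0)
T4 translate by (5, 5): (1/17, -38/17) → (86/17, 47/17); (9/17, -53/17) → (94/17, 32/17); (-36/17, -77/17) → (49/17, 8/17); (36/17, 77/17) → (121/17, 162/17); (0, 0) → (5, 5)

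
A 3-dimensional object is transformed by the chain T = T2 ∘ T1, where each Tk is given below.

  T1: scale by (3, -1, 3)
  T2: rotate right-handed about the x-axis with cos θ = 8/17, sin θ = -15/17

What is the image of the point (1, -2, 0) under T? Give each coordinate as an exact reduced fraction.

T(p) = (3, 16/17, -30/17)

T1 scale by (3, -1, 3): (1, -2, 0) → (3, 2, 0)
T2 rotate right-handed about the x-axis with cos θ = 8/17, sin θ = -15/17: (3, 2, 0) → (3, 16/17, -30/17)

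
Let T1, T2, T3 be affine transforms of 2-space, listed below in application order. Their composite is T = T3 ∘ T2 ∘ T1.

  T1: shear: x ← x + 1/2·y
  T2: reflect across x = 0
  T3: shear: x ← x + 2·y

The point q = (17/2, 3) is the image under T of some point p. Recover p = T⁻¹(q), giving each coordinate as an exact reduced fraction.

p = (-4, 3)

T1 = [1 1/2 0; 0 1 0; 0 0 1]
T2·T1 = [-1 -1/2 0; 0 1 0; 0 0 1]
T3·…·T1 = [-1 3/2 0; 0 1 0; 0 0 1]
det M = -1; M⁻¹ = [-1 3/2 0; 0 1 0; 0 0 1]
M⁻¹ · (17/2, 3)ᵀ = (-4, 3)ᵀ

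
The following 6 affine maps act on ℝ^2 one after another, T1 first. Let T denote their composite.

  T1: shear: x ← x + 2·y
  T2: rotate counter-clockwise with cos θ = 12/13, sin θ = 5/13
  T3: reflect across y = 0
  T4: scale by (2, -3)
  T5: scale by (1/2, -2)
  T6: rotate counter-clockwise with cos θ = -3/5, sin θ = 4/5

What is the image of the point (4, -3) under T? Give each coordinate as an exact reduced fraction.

T(p) = (-1077/65, -864/65)

T1 shear: x ← x + 2·y: (4, -3) → (-2, -3)
T2 rotate counter-clockwise with cos θ = 12/13, sin θ = 5/13: (-2, -3) → (-9/13, -46/13)
T3 reflect across y = 0: (-9/13, -46/13) → (-9/13, 46/13)
T4 scale by (2, -3): (-9/13, 46/13) → (-18/13, -138/13)
T5 scale by (1/2, -2): (-18/13, -138/13) → (-9/13, 276/13)
T6 rotate counter-clockwise with cos θ = -3/5, sin θ = 4/5: (-9/13, 276/13) → (-1077/65, -864/65)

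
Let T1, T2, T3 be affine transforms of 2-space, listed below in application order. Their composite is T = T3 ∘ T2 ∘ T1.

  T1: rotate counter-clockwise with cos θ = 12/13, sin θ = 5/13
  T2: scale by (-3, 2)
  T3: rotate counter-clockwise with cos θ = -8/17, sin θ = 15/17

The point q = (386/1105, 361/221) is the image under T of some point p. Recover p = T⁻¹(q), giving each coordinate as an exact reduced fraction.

p = (-3/5, -1/3)

T1 = [12/13 -5/13 0; 5/13 12/13 0; 0 0 1]
T2·T1 = [-36/13 15/13 0; 10/13 24/13 0; 0 0 1]
T3·…·T1 = [138/221 -480/221 0; -620/221 33/221 0; 0 0 1]
det M = -6; M⁻¹ = [-11/442 -80/221 0; -310/663 -23/221 0; 0 0 1]
M⁻¹ · (386/1105, 361/221)ᵀ = (-3/5, -1/3)ᵀ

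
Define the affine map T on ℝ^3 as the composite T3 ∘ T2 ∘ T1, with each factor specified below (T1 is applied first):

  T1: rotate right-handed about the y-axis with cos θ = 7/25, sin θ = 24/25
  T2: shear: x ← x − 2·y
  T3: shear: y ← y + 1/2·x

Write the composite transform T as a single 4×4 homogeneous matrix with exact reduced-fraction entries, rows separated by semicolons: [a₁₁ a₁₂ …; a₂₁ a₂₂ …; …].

T1 = [7/25 0 24/25 0; 0 1 0 0; -24/25 0 7/25 0; 0 0 0 1]
T2·T1 = [7/25 -2 24/25 0; 0 1 0 0; -24/25 0 7/25 0; 0 0 0 1]
T3·…·T1 = [7/25 -2 24/25 0; 7/50 0 12/25 0; -24/25 0 7/25 0; 0 0 0 1]

T = [7/25 -2 24/25 0; 7/50 0 12/25 0; -24/25 0 7/25 0; 0 0 0 1]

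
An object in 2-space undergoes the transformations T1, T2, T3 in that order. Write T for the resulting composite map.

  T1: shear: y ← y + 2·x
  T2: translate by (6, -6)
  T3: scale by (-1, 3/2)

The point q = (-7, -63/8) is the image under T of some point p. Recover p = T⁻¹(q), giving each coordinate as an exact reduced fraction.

p = (1, -5/4)

T1 = [1 0 0; 2 1 0; 0 0 1]
T2·T1 = [1 0 6; 2 1 -6; 0 0 1]
T3·…·T1 = [-1 0 -6; 3 3/2 -9; 0 0 1]
det M = -3/2; M⁻¹ = [-1 0 -6; 2 2/3 18; 0 0 1]
M⁻¹ · (-7, -63/8)ᵀ = (1, -5/4)ᵀ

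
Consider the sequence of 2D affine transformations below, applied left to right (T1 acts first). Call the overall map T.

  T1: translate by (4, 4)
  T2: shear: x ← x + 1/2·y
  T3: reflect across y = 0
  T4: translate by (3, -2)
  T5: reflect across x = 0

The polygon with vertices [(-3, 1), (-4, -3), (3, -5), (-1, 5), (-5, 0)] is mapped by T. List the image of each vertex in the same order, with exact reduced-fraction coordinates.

T1 translate by (4, 4): (-3, 1) → (1, 5); (-4, -3) → (0, 1); (3, -5) → (7, -1); (-1, 5) → (3, 9); (-5, 0) → (-1, 4)
T2 shear: x ← x + 1/2·y: (1, 5) → (7/2, 5); (0, 1) → (1/2, 1); (7, -1) → (13/2, -1); (3, 9) → (15/2, 9); (-1, 4) → (1, 4)
T3 reflect across y = 0: (7/2, 5) → (7/2, -5); (1/2, 1) → (1/2, -1); (13/2, -1) → (13/2, 1); (15/2, 9) → (15/2, -9); (1, 4) → (1, -4)
T4 translate by (3, -2): (7/2, -5) → (13/2, -7); (1/2, -1) → (7/2, -3); (13/2, 1) → (19/2, -1); (15/2, -9) → (21/2, -11); (1, -4) → (4, -6)
T5 reflect across x = 0: (13/2, -7) → (-13/2, -7); (7/2, -3) → (-7/2, -3); (19/2, -1) → (-19/2, -1); (21/2, -11) → (-21/2, -11); (4, -6) → (-4, -6)

image vertices: (-13/2, -7), (-7/2, -3), (-19/2, -1), (-21/2, -11), (-4, -6)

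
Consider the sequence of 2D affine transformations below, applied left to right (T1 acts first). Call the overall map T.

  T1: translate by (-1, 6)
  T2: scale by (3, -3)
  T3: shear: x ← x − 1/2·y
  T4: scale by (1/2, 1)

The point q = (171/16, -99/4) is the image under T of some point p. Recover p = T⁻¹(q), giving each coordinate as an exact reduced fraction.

p = (4, 9/4)

T1 = [1 0 -1; 0 1 6; 0 0 1]
T2·T1 = [3 0 -3; 0 -3 -18; 0 0 1]
T3·…·T1 = [3 3/2 6; 0 -3 -18; 0 0 1]
T4·…·T1 = [3/2 3/4 3; 0 -3 -18; 0 0 1]
det M = -9/2; M⁻¹ = [2/3 1/6 1; 0 -1/3 -6; 0 0 1]
M⁻¹ · (171/16, -99/4)ᵀ = (4, 9/4)ᵀ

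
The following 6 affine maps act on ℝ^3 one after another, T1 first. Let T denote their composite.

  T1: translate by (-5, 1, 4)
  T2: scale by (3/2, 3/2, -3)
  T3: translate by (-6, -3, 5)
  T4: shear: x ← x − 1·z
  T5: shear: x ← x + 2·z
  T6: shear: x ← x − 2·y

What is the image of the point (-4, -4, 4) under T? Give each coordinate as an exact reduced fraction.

T(p) = (-47/2, -15/2, -19)

T1 translate by (-5, 1, 4): (-4, -4, 4) → (-9, -3, 8)
T2 scale by (3/2, 3/2, -3): (-9, -3, 8) → (-27/2, -9/2, -24)
T3 translate by (-6, -3, 5): (-27/2, -9/2, -24) → (-39/2, -15/2, -19)
T4 shear: x ← x − 1·z: (-39/2, -15/2, -19) → (-1/2, -15/2, -19)
T5 shear: x ← x + 2·z: (-1/2, -15/2, -19) → (-77/2, -15/2, -19)
T6 shear: x ← x − 2·y: (-77/2, -15/2, -19) → (-47/2, -15/2, -19)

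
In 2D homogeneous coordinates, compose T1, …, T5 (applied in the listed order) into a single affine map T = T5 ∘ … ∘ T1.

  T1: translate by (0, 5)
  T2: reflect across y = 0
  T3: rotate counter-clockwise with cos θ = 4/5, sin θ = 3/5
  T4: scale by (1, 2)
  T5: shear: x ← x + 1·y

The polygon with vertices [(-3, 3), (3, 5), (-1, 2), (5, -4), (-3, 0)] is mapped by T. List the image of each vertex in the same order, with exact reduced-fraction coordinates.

T1 translate by (0, 5): (-3, 3) → (-3, 8); (3, 5) → (3, 10); (-1, 2) → (-1, 7); (5, -4) → (5, 1); (-3, 0) → (-3, 5)
T2 reflect across y = 0: (-3, 8) → (-3, -8); (3, 10) → (3, -10); (-1, 7) → (-1, -7); (5, 1) → (5, -1); (-3, 5) → (-3, -5)
T3 rotate counter-clockwise with cos θ = 4/5, sin θ = 3/5: (-3, -8) → (12/5, -41/5); (3, -10) → (42/5, -31/5); (-1, -7) → (17/5, -31/5); (5, -1) → (23/5, 11/5); (-3, -5) → (3/5, -29/5)
T4 scale by (1, 2): (12/5, -41/5) → (12/5, -82/5); (42/5, -31/5) → (42/5, -62/5); (17/5, -31/5) → (17/5, -62/5); (23/5, 11/5) → (23/5, 22/5); (3/5, -29/5) → (3/5, -58/5)
T5 shear: x ← x + 1·y: (12/5, -82/5) → (-14, -82/5); (42/5, -62/5) → (-4, -62/5); (17/5, -62/5) → (-9, -62/5); (23/5, 22/5) → (9, 22/5); (3/5, -58/5) → (-11, -58/5)

image vertices: (-14, -82/5), (-4, -62/5), (-9, -62/5), (9, 22/5), (-11, -58/5)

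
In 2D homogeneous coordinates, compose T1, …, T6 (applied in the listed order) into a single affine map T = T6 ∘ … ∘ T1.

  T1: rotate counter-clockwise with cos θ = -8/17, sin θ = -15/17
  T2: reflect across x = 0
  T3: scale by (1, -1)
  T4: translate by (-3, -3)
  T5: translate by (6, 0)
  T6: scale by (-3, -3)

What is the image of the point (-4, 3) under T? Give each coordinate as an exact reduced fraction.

T(p) = (78/17, 261/17)

T1 rotate counter-clockwise with cos θ = -8/17, sin θ = -15/17: (-4, 3) → (77/17, 36/17)
T2 reflect across x = 0: (77/17, 36/17) → (-77/17, 36/17)
T3 scale by (1, -1): (-77/17, 36/17) → (-77/17, -36/17)
T4 translate by (-3, -3): (-77/17, -36/17) → (-128/17, -87/17)
T5 translate by (6, 0): (-128/17, -87/17) → (-26/17, -87/17)
T6 scale by (-3, -3): (-26/17, -87/17) → (78/17, 261/17)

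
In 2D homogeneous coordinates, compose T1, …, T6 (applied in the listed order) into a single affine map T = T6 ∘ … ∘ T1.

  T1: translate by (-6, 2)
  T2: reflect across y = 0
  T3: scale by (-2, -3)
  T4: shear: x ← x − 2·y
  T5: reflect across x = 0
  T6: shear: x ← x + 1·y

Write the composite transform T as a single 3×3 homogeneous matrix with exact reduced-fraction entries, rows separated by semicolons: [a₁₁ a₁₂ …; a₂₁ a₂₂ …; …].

T1 = [1 0 -6; 0 1 2; 0 0 1]
T2·T1 = [1 0 -6; 0 -1 -2; 0 0 1]
T3·…·T1 = [-2 0 12; 0 3 6; 0 0 1]
T4·…·T1 = [-2 -6 0; 0 3 6; 0 0 1]
T5·…·T1 = [2 6 0; 0 3 6; 0 0 1]
T6·…·T1 = [2 9 6; 0 3 6; 0 0 1]

T = [2 9 6; 0 3 6; 0 0 1]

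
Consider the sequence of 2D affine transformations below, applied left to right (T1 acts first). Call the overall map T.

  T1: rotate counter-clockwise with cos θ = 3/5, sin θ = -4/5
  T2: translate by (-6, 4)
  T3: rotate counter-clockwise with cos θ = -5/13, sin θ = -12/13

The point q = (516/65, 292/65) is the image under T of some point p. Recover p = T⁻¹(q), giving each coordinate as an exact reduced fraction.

p = (-2, 0)

T1 = [3/5 4/5 0; -4/5 3/5 0; 0 0 1]
T2·T1 = [3/5 4/5 -6; -4/5 3/5 4; 0 0 1]
T3·…·T1 = [-63/65 16/65 6; -16/65 -63/65 4; 0 0 1]
det M = 1; M⁻¹ = [-63/65 -16/65 34/5; 16/65 -63/65 12/5; 0 0 1]
M⁻¹ · (516/65, 292/65)ᵀ = (-2, 0)ᵀ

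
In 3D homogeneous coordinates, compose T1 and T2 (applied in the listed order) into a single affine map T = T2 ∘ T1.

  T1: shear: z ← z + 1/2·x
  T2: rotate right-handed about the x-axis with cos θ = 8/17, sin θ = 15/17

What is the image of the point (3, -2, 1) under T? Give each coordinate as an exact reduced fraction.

T(p) = (3, -107/34, -10/17)

T1 shear: z ← z + 1/2·x: (3, -2, 1) → (3, -2, 5/2)
T2 rotate right-handed about the x-axis with cos θ = 8/17, sin θ = 15/17: (3, -2, 5/2) → (3, -107/34, -10/17)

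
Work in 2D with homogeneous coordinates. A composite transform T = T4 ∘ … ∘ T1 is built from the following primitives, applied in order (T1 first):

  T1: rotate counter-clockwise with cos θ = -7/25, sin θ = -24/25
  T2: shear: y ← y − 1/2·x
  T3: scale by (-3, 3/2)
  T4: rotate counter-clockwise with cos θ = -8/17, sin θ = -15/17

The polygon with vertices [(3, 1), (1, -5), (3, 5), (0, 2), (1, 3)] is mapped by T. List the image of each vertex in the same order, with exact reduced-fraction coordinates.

T1 rotate counter-clockwise with cos θ = -7/25, sin θ = -24/25: (3, 1) → (3/25, -79/25); (1, -5) → (-127/25, 11/25); (3, 5) → (99/25, -107/25); (0, 2) → (48/25, -14/25); (1, 3) → (13/5, -9/5)
T2 shear: y ← y − 1/2·x: (3/25, -79/25) → (3/25, -161/50); (-127/25, 11/25) → (-127/25, 149/50); (99/25, -107/25) → (99/25, -313/50); (48/25, -14/25) → (48/25, -38/25); (13/5, -9/5) → (13/5, -31/10)
T3 scale by (-3, 3/2): (3/25, -161/50) → (-9/25, -483/100); (-127/25, 149/50) → (381/25, 447/100); (99/25, -313/50) → (-297/25, -939/100); (48/25, -38/25) → (-144/25, -57/25); (13/5, -31/10) → (-39/5, -93/20)
T4 rotate counter-clockwise with cos θ = -8/17, sin θ = -15/17: (-9/25, -483/100) → (-6957/1700, 1101/425); (381/25, 447/100) → (-5487/1700, -6609/425); (-297/25, -939/100) → (-4581/1700, 6333/425); (-144/25, -57/25) → (297/425, 2616/425); (-39/5, -93/20) → (-147/340, 771/85)

image vertices: (-6957/1700, 1101/425), (-5487/1700, -6609/425), (-4581/1700, 6333/425), (297/425, 2616/425), (-147/340, 771/85)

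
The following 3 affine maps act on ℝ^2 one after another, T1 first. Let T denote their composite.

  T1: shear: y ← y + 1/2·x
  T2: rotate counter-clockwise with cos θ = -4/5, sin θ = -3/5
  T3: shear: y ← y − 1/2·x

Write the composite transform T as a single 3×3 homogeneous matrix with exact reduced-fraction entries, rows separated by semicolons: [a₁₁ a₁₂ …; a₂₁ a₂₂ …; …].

T1 = [1 0 0; 1/2 1 0; 0 0 1]
T2·T1 = [-1/2 3/5 0; -1 -4/5 0; 0 0 1]
T3·…·T1 = [-1/2 3/5 0; -3/4 -11/10 0; 0 0 1]

T = [-1/2 3/5 0; -3/4 -11/10 0; 0 0 1]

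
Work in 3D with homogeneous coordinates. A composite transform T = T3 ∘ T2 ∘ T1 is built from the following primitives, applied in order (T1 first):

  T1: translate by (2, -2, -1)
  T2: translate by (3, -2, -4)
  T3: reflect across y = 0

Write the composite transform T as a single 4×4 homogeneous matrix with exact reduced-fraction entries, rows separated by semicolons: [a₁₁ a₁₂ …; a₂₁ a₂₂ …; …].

T1 = [1 0 0 2; 0 1 0 -2; 0 0 1 -1; 0 0 0 1]
T2·T1 = [1 0 0 5; 0 1 0 -4; 0 0 1 -5; 0 0 0 1]
T3·…·T1 = [1 0 0 5; 0 -1 0 4; 0 0 1 -5; 0 0 0 1]

T = [1 0 0 5; 0 -1 0 4; 0 0 1 -5; 0 0 0 1]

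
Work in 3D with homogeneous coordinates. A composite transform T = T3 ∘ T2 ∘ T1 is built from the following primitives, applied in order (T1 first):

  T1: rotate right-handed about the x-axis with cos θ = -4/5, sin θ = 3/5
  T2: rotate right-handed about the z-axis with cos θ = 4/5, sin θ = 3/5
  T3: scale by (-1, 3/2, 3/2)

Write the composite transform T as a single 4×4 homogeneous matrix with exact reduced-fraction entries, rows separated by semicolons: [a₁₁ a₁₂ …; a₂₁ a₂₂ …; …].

T = [-4/5 -12/25 -9/25 0; 9/10 -24/25 -18/25 0; 0 9/10 -6/5 0; 0 0 0 1]

T1 = [1 0 0 0; 0 -4/5 -3/5 0; 0 3/5 -4/5 0; 0 0 0 1]
T2·T1 = [4/5 12/25 9/25 0; 3/5 -16/25 -12/25 0; 0 3/5 -4/5 0; 0 0 0 1]
T3·…·T1 = [-4/5 -12/25 -9/25 0; 9/10 -24/25 -18/25 0; 0 9/10 -6/5 0; 0 0 0 1]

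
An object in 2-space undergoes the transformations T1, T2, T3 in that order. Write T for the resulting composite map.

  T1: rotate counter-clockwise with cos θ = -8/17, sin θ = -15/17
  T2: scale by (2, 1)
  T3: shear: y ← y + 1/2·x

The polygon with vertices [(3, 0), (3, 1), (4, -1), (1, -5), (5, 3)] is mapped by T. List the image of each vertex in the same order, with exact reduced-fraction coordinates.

image vertices: (-48/17, -69/17), (-18/17, -62/17), (-94/17, -99/17), (-166/17, -58/17), (10/17, -94/17)

T1 rotate counter-clockwise with cos θ = -8/17, sin θ = -15/17: (3, 0) → (-24/17, -45/17); (3, 1) → (-9/17, -53/17); (4, -1) → (-47/17, -52/17); (1, -5) → (-83/17, 25/17); (5, 3) → (5/17, -99/17)
T2 scale by (2, 1): (-24/17, -45/17) → (-48/17, -45/17); (-9/17, -53/17) → (-18/17, -53/17); (-47/17, -52/17) → (-94/17, -52/17); (-83/17, 25/17) → (-166/17, 25/17); (5/17, -99/17) → (10/17, -99/17)
T3 shear: y ← y + 1/2·x: (-48/17, -45/17) → (-48/17, -69/17); (-18/17, -53/17) → (-18/17, -62/17); (-94/17, -52/17) → (-94/17, -99/17); (-166/17, 25/17) → (-166/17, -58/17); (10/17, -99/17) → (10/17, -94/17)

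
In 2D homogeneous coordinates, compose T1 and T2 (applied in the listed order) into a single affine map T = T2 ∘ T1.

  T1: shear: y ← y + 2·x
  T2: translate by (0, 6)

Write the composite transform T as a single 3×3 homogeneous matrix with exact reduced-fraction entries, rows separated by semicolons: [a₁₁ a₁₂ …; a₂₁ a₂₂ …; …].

T = [1 0 0; 2 1 6; 0 0 1]

T1 = [1 0 0; 2 1 0; 0 0 1]
T2·T1 = [1 0 0; 2 1 6; 0 0 1]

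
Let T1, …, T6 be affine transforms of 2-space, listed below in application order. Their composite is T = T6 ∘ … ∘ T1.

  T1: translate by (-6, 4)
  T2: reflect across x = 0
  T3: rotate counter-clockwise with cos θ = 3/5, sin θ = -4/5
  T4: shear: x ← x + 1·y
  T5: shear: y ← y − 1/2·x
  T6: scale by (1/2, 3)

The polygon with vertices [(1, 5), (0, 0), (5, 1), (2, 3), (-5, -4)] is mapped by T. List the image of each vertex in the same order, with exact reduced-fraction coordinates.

image vertices: (29/5, -66/5), (11/5, -69/5), (17/5, -18/5), (9/2, -21/2), (-11/10, -231/10)

T1 translate by (-6, 4): (1, 5) → (-5, 9); (0, 0) → (-6, 4); (5, 1) → (-1, 5); (2, 3) → (-4, 7); (-5, -4) → (-11, 0)
T2 reflect across x = 0: (-5, 9) → (5, 9); (-6, 4) → (6, 4); (-1, 5) → (1, 5); (-4, 7) → (4, 7); (-11, 0) → (11, 0)
T3 rotate counter-clockwise with cos θ = 3/5, sin θ = -4/5: (5, 9) → (51/5, 7/5); (6, 4) → (34/5, -12/5); (1, 5) → (23/5, 11/5); (4, 7) → (8, 1); (11, 0) → (33/5, -44/5)
T4 shear: x ← x + 1·y: (51/5, 7/5) → (58/5, 7/5); (34/5, -12/5) → (22/5, -12/5); (23/5, 11/5) → (34/5, 11/5); (8, 1) → (9, 1); (33/5, -44/5) → (-11/5, -44/5)
T5 shear: y ← y − 1/2·x: (58/5, 7/5) → (58/5, -22/5); (22/5, -12/5) → (22/5, -23/5); (34/5, 11/5) → (34/5, -6/5); (9, 1) → (9, -7/2); (-11/5, -44/5) → (-11/5, -77/10)
T6 scale by (1/2, 3): (58/5, -22/5) → (29/5, -66/5); (22/5, -23/5) → (11/5, -69/5); (34/5, -6/5) → (17/5, -18/5); (9, -7/2) → (9/2, -21/2); (-11/5, -77/10) → (-11/10, -231/10)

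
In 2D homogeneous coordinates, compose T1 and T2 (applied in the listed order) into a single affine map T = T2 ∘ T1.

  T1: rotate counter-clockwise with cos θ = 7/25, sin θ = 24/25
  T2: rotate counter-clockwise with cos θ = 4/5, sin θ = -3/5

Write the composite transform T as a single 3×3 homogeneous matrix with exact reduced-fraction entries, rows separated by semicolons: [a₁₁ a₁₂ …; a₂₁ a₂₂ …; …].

T = [4/5 -3/5 0; 3/5 4/5 0; 0 0 1]

T1 = [7/25 -24/25 0; 24/25 7/25 0; 0 0 1]
T2·T1 = [4/5 -3/5 0; 3/5 4/5 0; 0 0 1]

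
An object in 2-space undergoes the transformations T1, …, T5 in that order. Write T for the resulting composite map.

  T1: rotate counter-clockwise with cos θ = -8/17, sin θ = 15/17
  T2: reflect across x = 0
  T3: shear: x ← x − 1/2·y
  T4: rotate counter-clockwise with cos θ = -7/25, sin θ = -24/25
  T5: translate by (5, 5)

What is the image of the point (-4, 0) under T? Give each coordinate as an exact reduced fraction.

T(p) = (699/425, 2593/425)

T1 rotate counter-clockwise with cos θ = -8/17, sin θ = 15/17: (-4, 0) → (32/17, -60/17)
T2 reflect across x = 0: (32/17, -60/17) → (-32/17, -60/17)
T3 shear: x ← x − 1/2·y: (-32/17, -60/17) → (-2/17, -60/17)
T4 rotate counter-clockwise with cos θ = -7/25, sin θ = -24/25: (-2/17, -60/17) → (-1426/425, 468/425)
T5 translate by (5, 5): (-1426/425, 468/425) → (699/425, 2593/425)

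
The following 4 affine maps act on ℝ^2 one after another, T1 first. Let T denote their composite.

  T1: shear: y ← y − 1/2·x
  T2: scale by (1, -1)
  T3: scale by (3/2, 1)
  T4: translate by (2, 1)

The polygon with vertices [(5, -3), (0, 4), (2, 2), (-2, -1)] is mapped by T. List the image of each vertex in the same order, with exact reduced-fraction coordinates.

T1 shear: y ← y − 1/2·x: (5, -3) → (5, -11/2); (0, 4) → (0, 4); (2, 2) → (2, 1); (-2, -1) → (-2, 0)
T2 scale by (1, -1): (5, -11/2) → (5, 11/2); (0, 4) → (0, -4); (2, 1) → (2, -1); (-2, 0) → (-2, 0)
T3 scale by (3/2, 1): (5, 11/2) → (15/2, 11/2); (0, -4) → (0, -4); (2, -1) → (3, -1); (-2, 0) → (-3, 0)
T4 translate by (2, 1): (15/2, 11/2) → (19/2, 13/2); (0, -4) → (2, -3); (3, -1) → (5, 0); (-3, 0) → (-1, 1)

image vertices: (19/2, 13/2), (2, -3), (5, 0), (-1, 1)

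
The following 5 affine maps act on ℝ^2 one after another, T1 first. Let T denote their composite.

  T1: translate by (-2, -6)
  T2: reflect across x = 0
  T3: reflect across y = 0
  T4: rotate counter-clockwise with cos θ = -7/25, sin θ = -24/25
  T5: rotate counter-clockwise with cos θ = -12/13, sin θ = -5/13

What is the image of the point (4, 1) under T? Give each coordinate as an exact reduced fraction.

T(p) = (-1543/325, -826/325)

T1 translate by (-2, -6): (4, 1) → (2, -5)
T2 reflect across x = 0: (2, -5) → (-2, -5)
T3 reflect across y = 0: (-2, -5) → (-2, 5)
T4 rotate counter-clockwise with cos θ = -7/25, sin θ = -24/25: (-2, 5) → (134/25, 13/25)
T5 rotate counter-clockwise with cos θ = -12/13, sin θ = -5/13: (134/25, 13/25) → (-1543/325, -826/325)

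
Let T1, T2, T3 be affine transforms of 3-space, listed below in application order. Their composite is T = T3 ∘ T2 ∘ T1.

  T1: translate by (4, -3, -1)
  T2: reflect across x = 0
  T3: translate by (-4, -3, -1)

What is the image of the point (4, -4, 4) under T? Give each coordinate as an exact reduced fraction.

T1 translate by (4, -3, -1): (4, -4, 4) → (8, -7, 3)
T2 reflect across x = 0: (8, -7, 3) → (-8, -7, 3)
T3 translate by (-4, -3, -1): (-8, -7, 3) → (-12, -10, 2)

T(p) = (-12, -10, 2)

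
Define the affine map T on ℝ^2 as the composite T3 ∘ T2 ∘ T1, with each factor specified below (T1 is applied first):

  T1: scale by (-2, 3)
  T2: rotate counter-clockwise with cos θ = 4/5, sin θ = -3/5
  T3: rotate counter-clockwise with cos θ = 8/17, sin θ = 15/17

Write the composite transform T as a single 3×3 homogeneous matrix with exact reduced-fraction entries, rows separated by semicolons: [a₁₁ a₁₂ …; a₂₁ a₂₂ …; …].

T = [-154/85 -108/85 0; -72/85 231/85 0; 0 0 1]

T1 = [-2 0 0; 0 3 0; 0 0 1]
T2·T1 = [-8/5 9/5 0; 6/5 12/5 0; 0 0 1]
T3·…·T1 = [-154/85 -108/85 0; -72/85 231/85 0; 0 0 1]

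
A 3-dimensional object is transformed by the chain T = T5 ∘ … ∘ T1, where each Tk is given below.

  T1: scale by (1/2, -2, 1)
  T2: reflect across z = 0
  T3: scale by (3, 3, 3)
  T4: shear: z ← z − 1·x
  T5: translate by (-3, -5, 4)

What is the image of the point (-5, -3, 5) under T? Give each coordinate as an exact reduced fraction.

T(p) = (-21/2, 13, -7/2)

T1 scale by (1/2, -2, 1): (-5, -3, 5) → (-5/2, 6, 5)
T2 reflect across z = 0: (-5/2, 6, 5) → (-5/2, 6, -5)
T3 scale by (3, 3, 3): (-5/2, 6, -5) → (-15/2, 18, -15)
T4 shear: z ← z − 1·x: (-15/2, 18, -15) → (-15/2, 18, -15/2)
T5 translate by (-3, -5, 4): (-15/2, 18, -15/2) → (-21/2, 13, -7/2)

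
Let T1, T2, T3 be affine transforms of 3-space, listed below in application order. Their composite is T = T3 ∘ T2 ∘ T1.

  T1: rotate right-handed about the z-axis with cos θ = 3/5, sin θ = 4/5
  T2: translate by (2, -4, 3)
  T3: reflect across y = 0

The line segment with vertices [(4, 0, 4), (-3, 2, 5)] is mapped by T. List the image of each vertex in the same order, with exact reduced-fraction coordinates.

T1 rotate right-handed about the z-axis with cos θ = 3/5, sin θ = 4/5: (4, 0, 4) → (12/5, 16/5, 4); (-3, 2, 5) → (-17/5, -6/5, 5)
T2 translate by (2, -4, 3): (12/5, 16/5, 4) → (22/5, -4/5, 7); (-17/5, -6/5, 5) → (-7/5, -26/5, 8)
T3 reflect across y = 0: (22/5, -4/5, 7) → (22/5, 4/5, 7); (-7/5, -26/5, 8) → (-7/5, 26/5, 8)

image vertices: (22/5, 4/5, 7), (-7/5, 26/5, 8)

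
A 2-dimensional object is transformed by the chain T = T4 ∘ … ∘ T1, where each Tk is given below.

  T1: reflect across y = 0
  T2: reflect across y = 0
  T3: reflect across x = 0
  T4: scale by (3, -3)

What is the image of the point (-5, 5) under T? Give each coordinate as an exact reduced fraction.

T(p) = (15, -15)

T1 reflect across y = 0: (-5, 5) → (-5, -5)
T2 reflect across y = 0: (-5, -5) → (-5, 5)
T3 reflect across x = 0: (-5, 5) → (5, 5)
T4 scale by (3, -3): (5, 5) → (15, -15)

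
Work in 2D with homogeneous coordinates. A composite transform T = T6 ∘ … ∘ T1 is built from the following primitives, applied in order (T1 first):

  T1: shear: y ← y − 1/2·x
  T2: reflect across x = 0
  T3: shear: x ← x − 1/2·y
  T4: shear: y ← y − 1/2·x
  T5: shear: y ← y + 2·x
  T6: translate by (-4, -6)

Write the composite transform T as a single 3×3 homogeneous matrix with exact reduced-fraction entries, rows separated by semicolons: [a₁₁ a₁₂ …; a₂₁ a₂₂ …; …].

T = [-3/4 -1/2 -4; -13/8 1/4 -6; 0 0 1]

T1 = [1 0 0; -1/2 1 0; 0 0 1]
T2·T1 = [-1 0 0; -1/2 1 0; 0 0 1]
T3·…·T1 = [-3/4 -1/2 0; -1/2 1 0; 0 0 1]
T4·…·T1 = [-3/4 -1/2 0; -1/8 5/4 0; 0 0 1]
T5·…·T1 = [-3/4 -1/2 0; -13/8 1/4 0; 0 0 1]
T6·…·T1 = [-3/4 -1/2 -4; -13/8 1/4 -6; 0 0 1]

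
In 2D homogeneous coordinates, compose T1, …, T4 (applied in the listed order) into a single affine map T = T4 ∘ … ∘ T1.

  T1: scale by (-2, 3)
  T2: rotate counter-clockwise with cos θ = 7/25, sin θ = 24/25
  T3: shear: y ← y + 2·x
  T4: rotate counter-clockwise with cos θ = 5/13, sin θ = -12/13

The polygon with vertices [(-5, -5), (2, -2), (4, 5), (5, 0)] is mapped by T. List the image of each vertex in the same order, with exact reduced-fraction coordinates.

T1 scale by (-2, 3): (-5, -5) → (10, -15); (2, -2) → (-4, -6); (4, 5) → (-8, 15); (5, 0) → (-10, 0)
T2 rotate counter-clockwise with cos θ = 7/25, sin θ = 24/25: (10, -15) → (86/5, 27/5); (-4, -6) → (116/25, -138/25); (-8, 15) → (-416/25, -87/25); (-10, 0) → (-14/5, -48/5)
T3 shear: y ← y + 2·x: (86/5, 27/5) → (86/5, 199/5); (116/25, -138/25) → (116/25, 94/25); (-416/25, -87/25) → (-416/25, -919/25); (-14/5, -48/5) → (-14/5, -76/5)
T4 rotate counter-clockwise with cos θ = 5/13, sin θ = -12/13: (86/5, 199/5) → (2818/65, -37/65); (116/25, 94/25) → (1708/325, -922/325); (-416/25, -919/25) → (-13108/325, 397/325); (-14/5, -76/5) → (-982/65, -212/65)

image vertices: (2818/65, -37/65), (1708/325, -922/325), (-13108/325, 397/325), (-982/65, -212/65)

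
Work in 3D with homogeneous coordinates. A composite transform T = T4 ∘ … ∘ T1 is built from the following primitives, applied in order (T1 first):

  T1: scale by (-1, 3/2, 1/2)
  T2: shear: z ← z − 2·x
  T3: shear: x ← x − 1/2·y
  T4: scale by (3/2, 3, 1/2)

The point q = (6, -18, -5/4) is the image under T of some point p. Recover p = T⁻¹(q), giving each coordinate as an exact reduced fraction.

p = (-1, -4, -1)

T1 = [-1 0 0 0; 0 3/2 0 0; 0 0 1/2 0; 0 0 0 1]
T2·T1 = [-1 0 0 0; 0 3/2 0 0; 2 0 1/2 0; 0 0 0 1]
T3·…·T1 = [-1 -3/4 0 0; 0 3/2 0 0; 2 0 1/2 0; 0 0 0 1]
T4·…·T1 = [-3/2 -9/8 0 0; 0 9/2 0 0; 1 0 1/4 0; 0 0 0 1]
det M = -27/16; M⁻¹ = [-2/3 -1/6 0 0; 0 2/9 0 0; 8/3 2/3 4 0; 0 0 0 1]
M⁻¹ · (6, -18, -5/4)ᵀ = (-1, -4, -1)ᵀ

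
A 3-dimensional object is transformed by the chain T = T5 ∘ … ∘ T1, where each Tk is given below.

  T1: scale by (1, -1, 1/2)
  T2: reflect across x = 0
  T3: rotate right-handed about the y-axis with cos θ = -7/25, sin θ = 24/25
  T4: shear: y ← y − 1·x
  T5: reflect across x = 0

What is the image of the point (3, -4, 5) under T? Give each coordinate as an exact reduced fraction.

T(p) = (-81/25, 19/25, 109/50)

T1 scale by (1, -1, 1/2): (3, -4, 5) → (3, 4, 5/2)
T2 reflect across x = 0: (3, 4, 5/2) → (-3, 4, 5/2)
T3 rotate right-handed about the y-axis with cos θ = -7/25, sin θ = 24/25: (-3, 4, 5/2) → (81/25, 4, 109/50)
T4 shear: y ← y − 1·x: (81/25, 4, 109/50) → (81/25, 19/25, 109/50)
T5 reflect across x = 0: (81/25, 19/25, 109/50) → (-81/25, 19/25, 109/50)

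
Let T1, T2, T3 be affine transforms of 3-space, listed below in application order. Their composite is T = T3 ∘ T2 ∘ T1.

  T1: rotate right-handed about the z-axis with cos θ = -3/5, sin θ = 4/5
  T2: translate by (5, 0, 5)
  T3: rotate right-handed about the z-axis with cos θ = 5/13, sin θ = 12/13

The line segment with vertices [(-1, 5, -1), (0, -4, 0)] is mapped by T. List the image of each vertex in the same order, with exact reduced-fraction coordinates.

image vertices: (268/65, 1/65, 4), (61/65, 552/65, 5)

T1 rotate right-handed about the z-axis with cos θ = -3/5, sin θ = 4/5: (-1, 5, -1) → (-17/5, -19/5, -1); (0, -4, 0) → (16/5, 12/5, 0)
T2 translate by (5, 0, 5): (-17/5, -19/5, -1) → (8/5, -19/5, 4); (16/5, 12/5, 0) → (41/5, 12/5, 5)
T3 rotate right-handed about the z-axis with cos θ = 5/13, sin θ = 12/13: (8/5, -19/5, 4) → (268/65, 1/65, 4); (41/5, 12/5, 5) → (61/65, 552/65, 5)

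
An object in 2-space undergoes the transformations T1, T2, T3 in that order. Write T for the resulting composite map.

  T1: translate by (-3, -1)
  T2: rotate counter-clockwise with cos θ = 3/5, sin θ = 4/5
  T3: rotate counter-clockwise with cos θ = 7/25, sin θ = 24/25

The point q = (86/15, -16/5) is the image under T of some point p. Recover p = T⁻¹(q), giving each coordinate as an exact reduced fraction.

T1 = [1 0 -3; 0 1 -1; 0 0 1]
T2·T1 = [3/5 -4/5 -1; 4/5 3/5 -3; 0 0 1]
T3·…·T1 = [-3/5 -4/5 13/5; 4/5 -3/5 -9/5; 0 0 1]
det M = 1; M⁻¹ = [-3/5 4/5 3; -4/5 -3/5 1; 0 0 1]
M⁻¹ · (86/15, -16/5)ᵀ = (-3, -5/3)ᵀ

p = (-3, -5/3)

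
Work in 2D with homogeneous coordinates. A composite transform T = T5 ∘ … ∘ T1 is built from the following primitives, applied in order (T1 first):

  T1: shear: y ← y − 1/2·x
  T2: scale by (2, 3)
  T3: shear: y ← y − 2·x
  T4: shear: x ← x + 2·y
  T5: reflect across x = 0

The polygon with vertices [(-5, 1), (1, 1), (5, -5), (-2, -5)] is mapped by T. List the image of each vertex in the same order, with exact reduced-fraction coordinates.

image vertices: (-51, 61/2), (3, -5/2), (75, -85/2), (12, -4)

T1 shear: y ← y − 1/2·x: (-5, 1) → (-5, 7/2); (1, 1) → (1, 1/2); (5, -5) → (5, -15/2); (-2, -5) → (-2, -4)
T2 scale by (2, 3): (-5, 7/2) → (-10, 21/2); (1, 1/2) → (2, 3/2); (5, -15/2) → (10, -45/2); (-2, -4) → (-4, -12)
T3 shear: y ← y − 2·x: (-10, 21/2) → (-10, 61/2); (2, 3/2) → (2, -5/2); (10, -45/2) → (10, -85/2); (-4, -12) → (-4, -4)
T4 shear: x ← x + 2·y: (-10, 61/2) → (51, 61/2); (2, -5/2) → (-3, -5/2); (10, -85/2) → (-75, -85/2); (-4, -4) → (-12, -4)
T5 reflect across x = 0: (51, 61/2) → (-51, 61/2); (-3, -5/2) → (3, -5/2); (-75, -85/2) → (75, -85/2); (-12, -4) → (12, -4)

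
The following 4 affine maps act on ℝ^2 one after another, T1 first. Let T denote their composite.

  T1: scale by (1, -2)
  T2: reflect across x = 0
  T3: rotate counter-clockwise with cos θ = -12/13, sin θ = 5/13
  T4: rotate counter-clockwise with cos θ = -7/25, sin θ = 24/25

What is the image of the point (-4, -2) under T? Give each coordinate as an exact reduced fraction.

T(p) = (1148/325, -1436/325)

T1 scale by (1, -2): (-4, -2) → (-4, 4)
T2 reflect across x = 0: (-4, 4) → (4, 4)
T3 rotate counter-clockwise with cos θ = -12/13, sin θ = 5/13: (4, 4) → (-68/13, -28/13)
T4 rotate counter-clockwise with cos θ = -7/25, sin θ = 24/25: (-68/13, -28/13) → (1148/325, -1436/325)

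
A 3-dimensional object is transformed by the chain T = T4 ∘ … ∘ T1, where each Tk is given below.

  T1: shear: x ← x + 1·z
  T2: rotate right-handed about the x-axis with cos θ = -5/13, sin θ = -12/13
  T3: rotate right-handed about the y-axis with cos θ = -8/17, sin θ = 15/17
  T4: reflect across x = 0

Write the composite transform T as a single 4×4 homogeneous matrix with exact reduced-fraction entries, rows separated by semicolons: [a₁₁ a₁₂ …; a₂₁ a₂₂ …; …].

T1 = [1 0 1 0; 0 1 0 0; 0 0 1 0; 0 0 0 1]
T2·T1 = [1 0 1 0; 0 -5/13 12/13 0; 0 -12/13 -5/13 0; 0 0 0 1]
T3·…·T1 = [-8/17 -180/221 -179/221 0; 0 -5/13 12/13 0; -15/17 96/221 -155/221 0; 0 0 0 1]
T4·…·T1 = [8/17 180/221 179/221 0; 0 -5/13 12/13 0; -15/17 96/221 -155/221 0; 0 0 0 1]

T = [8/17 180/221 179/221 0; 0 -5/13 12/13 0; -15/17 96/221 -155/221 0; 0 0 0 1]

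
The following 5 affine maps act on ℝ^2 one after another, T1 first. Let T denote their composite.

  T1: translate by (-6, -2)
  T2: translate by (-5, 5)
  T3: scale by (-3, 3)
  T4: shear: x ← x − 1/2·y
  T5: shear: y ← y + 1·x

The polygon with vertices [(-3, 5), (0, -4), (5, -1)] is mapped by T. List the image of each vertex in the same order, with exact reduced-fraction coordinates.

image vertices: (30, 54), (69/2, 63/2), (15, 21)

T1 translate by (-6, -2): (-3, 5) → (-9, 3); (0, -4) → (-6, -6); (5, -1) → (-1, -3)
T2 translate by (-5, 5): (-9, 3) → (-14, 8); (-6, -6) → (-11, -1); (-1, -3) → (-6, 2)
T3 scale by (-3, 3): (-14, 8) → (42, 24); (-11, -1) → (33, -3); (-6, 2) → (18, 6)
T4 shear: x ← x − 1/2·y: (42, 24) → (30, 24); (33, -3) → (69/2, -3); (18, 6) → (15, 6)
T5 shear: y ← y + 1·x: (30, 24) → (30, 54); (69/2, -3) → (69/2, 63/2); (15, 6) → (15, 21)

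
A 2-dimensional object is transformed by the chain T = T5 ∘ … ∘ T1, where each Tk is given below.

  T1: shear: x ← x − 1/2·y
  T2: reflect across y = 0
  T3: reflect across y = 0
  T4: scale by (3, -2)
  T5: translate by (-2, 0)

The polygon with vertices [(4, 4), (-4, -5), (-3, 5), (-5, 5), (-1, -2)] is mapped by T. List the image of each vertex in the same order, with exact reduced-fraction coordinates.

T1 shear: x ← x − 1/2·y: (4, 4) → (2, 4); (-4, -5) → (-3/2, -5); (-3, 5) → (-11/2, 5); (-5, 5) → (-15/2, 5); (-1, -2) → (0, -2)
T2 reflect across y = 0: (2, 4) → (2, -4); (-3/2, -5) → (-3/2, 5); (-11/2, 5) → (-11/2, -5); (-15/2, 5) → (-15/2, -5); (0, -2) → (0, 2)
T3 reflect across y = 0: (2, -4) → (2, 4); (-3/2, 5) → (-3/2, -5); (-11/2, -5) → (-11/2, 5); (-15/2, -5) → (-15/2, 5); (0, 2) → (0, -2)
T4 scale by (3, -2): (2, 4) → (6, -8); (-3/2, -5) → (-9/2, 10); (-11/2, 5) → (-33/2, -10); (-15/2, 5) → (-45/2, -10); (0, -2) → (0, 4)
T5 translate by (-2, 0): (6, -8) → (4, -8); (-9/2, 10) → (-13/2, 10); (-33/2, -10) → (-37/2, -10); (-45/2, -10) → (-49/2, -10); (0, 4) → (-2, 4)

image vertices: (4, -8), (-13/2, 10), (-37/2, -10), (-49/2, -10), (-2, 4)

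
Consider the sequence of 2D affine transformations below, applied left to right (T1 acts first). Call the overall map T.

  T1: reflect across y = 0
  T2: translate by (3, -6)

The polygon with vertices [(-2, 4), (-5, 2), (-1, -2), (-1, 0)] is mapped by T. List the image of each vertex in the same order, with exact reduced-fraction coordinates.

T1 reflect across y = 0: (-2, 4) → (-2, -4); (-5, 2) → (-5, -2); (-1, -2) → (-1, 2); (-1, 0) → (-1, 0)
T2 translate by (3, -6): (-2, -4) → (1, -10); (-5, -2) → (-2, -8); (-1, 2) → (2, -4); (-1, 0) → (2, -6)

image vertices: (1, -10), (-2, -8), (2, -4), (2, -6)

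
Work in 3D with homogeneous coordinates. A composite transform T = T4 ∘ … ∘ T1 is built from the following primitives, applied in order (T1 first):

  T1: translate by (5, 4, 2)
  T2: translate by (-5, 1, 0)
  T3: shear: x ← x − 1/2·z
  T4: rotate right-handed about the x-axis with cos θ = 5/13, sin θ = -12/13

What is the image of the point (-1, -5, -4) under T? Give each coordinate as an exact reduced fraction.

T1 translate by (5, 4, 2): (-1, -5, -4) → (4, -1, -2)
T2 translate by (-5, 1, 0): (4, -1, -2) → (-1, 0, -2)
T3 shear: x ← x − 1/2·z: (-1, 0, -2) → (0, 0, -2)
T4 rotate right-handed about the x-axis with cos θ = 5/13, sin θ = -12/13: (0, 0, -2) → (0, -24/13, -10/13)

T(p) = (0, -24/13, -10/13)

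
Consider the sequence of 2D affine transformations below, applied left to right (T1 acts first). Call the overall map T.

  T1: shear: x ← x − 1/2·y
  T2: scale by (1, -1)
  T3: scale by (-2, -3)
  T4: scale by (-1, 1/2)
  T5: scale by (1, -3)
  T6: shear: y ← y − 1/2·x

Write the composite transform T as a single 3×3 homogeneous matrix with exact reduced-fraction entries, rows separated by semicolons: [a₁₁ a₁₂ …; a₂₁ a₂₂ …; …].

T1 = [1 -1/2 0; 0 1 0; 0 0 1]
T2·T1 = [1 -1/2 0; 0 -1 0; 0 0 1]
T3·…·T1 = [-2 1 0; 0 3 0; 0 0 1]
T4·…·T1 = [2 -1 0; 0 3/2 0; 0 0 1]
T5·…·T1 = [2 -1 0; 0 -9/2 0; 0 0 1]
T6·…·T1 = [2 -1 0; -1 -4 0; 0 0 1]

T = [2 -1 0; -1 -4 0; 0 0 1]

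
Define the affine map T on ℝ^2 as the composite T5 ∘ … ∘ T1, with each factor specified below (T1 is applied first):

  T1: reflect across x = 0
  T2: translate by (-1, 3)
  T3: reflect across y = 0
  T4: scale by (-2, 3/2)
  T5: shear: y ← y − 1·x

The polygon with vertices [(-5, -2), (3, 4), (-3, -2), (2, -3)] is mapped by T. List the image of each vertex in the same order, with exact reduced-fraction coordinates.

image vertices: (-8, 13/2), (8, -37/2), (-4, 5/2), (6, -6)

T1 reflect across x = 0: (-5, -2) → (5, -2); (3, 4) → (-3, 4); (-3, -2) → (3, -2); (2, -3) → (-2, -3)
T2 translate by (-1, 3): (5, -2) → (4, 1); (-3, 4) → (-4, 7); (3, -2) → (2, 1); (-2, -3) → (-3, 0)
T3 reflect across y = 0: (4, 1) → (4, -1); (-4, 7) → (-4, -7); (2, 1) → (2, -1); (-3, 0) → (-3, 0)
T4 scale by (-2, 3/2): (4, -1) → (-8, -3/2); (-4, -7) → (8, -21/2); (2, -1) → (-4, -3/2); (-3, 0) → (6, 0)
T5 shear: y ← y − 1·x: (-8, -3/2) → (-8, 13/2); (8, -21/2) → (8, -37/2); (-4, -3/2) → (-4, 5/2); (6, 0) → (6, -6)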